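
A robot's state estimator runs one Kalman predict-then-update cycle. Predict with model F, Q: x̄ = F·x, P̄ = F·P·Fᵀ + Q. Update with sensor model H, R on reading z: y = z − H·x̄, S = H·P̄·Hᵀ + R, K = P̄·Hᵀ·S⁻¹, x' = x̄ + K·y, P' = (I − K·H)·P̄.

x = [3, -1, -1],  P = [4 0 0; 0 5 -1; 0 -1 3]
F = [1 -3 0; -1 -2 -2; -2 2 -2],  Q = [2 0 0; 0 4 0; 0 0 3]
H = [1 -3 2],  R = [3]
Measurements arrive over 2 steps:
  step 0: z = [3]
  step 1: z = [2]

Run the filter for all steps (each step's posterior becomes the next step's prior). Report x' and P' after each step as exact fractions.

step 0: x' = [88/47, -105/47, -134/47], P' = [4973/282 -866/141 -2615/141; -866/141 1624/141 2812/141; -2615/141 2812/141 5581/141]
step 1: x' = [55385/62703, -16598/6967, -190708/62703], P' = [1916459/125406 38419/41802 -423665/62703; 38419/41802 312877/41802 210707/20901; -423665/62703 210707/20901 1157875/62703]

step 0: x̄ = F·x = [6, 1, -6]
step 0: P̄ = F·P·Fᵀ + Q = [51 20 -44; 20 32 0; -44 0 59]
step 0: y = z − H·x̄ = [12]
step 0: S = H·P̄·Hᵀ + R = [282]
step 0: K = P̄·Hᵀ·S⁻¹ = [-97/282; -38/141; 37/141]
step 0: x' = x̄ + K·y = [88/47, -105/47, -134/47]
step 0: P' = (I − K·H)·P̄ = [4973/282 -866/141 -2615/141; -866/141 1624/141 2812/141; -2615/141 2812/141 5581/141]
step 1: x̄ = F·x = [403/47, 390/47, -118/47]
step 1: P̄ = F·P·Fᵀ + Q = [45161/282 56987/282 457/141; 56987/282 80885/282 3379/141; 457/141 3379/141 2701/141]
step 1: y = z − H·x̄ = [1097/47]
step 1: S = H·P̄·Hᵀ + R = [62703/47]
step 1: K = P̄·Hᵀ·S⁻¹ = [-20662/62703; -3188/6967; -1426/62703]
step 1: x' = x̄ + K·y = [55385/62703, -16598/6967, -190708/62703]
step 1: P' = (I − K·H)·P̄ = [1916459/125406 38419/41802 -423665/62703; 38419/41802 312877/41802 210707/20901; -423665/62703 210707/20901 1157875/62703]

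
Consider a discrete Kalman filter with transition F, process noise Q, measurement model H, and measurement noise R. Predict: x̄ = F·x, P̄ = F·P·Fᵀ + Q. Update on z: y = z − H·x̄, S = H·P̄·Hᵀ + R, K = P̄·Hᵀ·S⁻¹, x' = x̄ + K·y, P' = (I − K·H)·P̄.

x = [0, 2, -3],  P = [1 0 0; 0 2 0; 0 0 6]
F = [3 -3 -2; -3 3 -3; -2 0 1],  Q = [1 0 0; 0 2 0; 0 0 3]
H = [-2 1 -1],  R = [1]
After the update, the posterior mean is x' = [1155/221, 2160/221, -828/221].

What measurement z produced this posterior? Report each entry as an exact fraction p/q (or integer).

z = [3]

x̄ = F·x = [0, 15, -3]
P̄ = F·P·Fᵀ + Q = [52 9 -18; 9 83 -12; -18 -12 13]
S = H·P̄·Hᵀ + R = [221]
K = P̄·Hᵀ·S⁻¹ = [-77/221; 77/221; 11/221]
x' − x̄ = [1155/221, -1155/221, -165/221] = K·y
y = (KᵀK)⁻¹·Kᵀ·(x' − x̄) = [-15]
z = y + H·x̄ = [-15] + [18] = [3]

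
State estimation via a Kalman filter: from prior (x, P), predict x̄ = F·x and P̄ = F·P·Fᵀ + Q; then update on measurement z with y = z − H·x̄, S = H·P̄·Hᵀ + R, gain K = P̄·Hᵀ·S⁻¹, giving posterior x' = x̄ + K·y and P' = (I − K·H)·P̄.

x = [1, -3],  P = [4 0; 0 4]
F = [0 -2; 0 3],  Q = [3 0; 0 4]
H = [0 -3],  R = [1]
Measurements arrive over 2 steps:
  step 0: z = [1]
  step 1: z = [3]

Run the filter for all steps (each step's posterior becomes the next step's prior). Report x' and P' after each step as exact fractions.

step 0: x' = [294/361, -129/361], P' = [1675/361 -24/361; -24/361 40/361]
step 1: x' = [11706/16597, -16623/16597], P' = [55711/16597 -240/16597; -240/16597 1804/16597]

step 0: x̄ = F·x = [6, -9]
step 0: P̄ = F·P·Fᵀ + Q = [19 -24; -24 40]
step 0: y = z − H·x̄ = [-26]
step 0: S = H·P̄·Hᵀ + R = [361]
step 0: K = P̄·Hᵀ·S⁻¹ = [72/361; -120/361]
step 0: x' = x̄ + K·y = [294/361, -129/361]
step 0: P' = (I − K·H)·P̄ = [1675/361 -24/361; -24/361 40/361]
step 1: x̄ = F·x = [258/361, -387/361]
step 1: P̄ = F·P·Fᵀ + Q = [1243/361 -240/361; -240/361 1804/361]
step 1: y = z − H·x̄ = [-78/361]
step 1: S = H·P̄·Hᵀ + R = [16597/361]
step 1: K = P̄·Hᵀ·S⁻¹ = [720/16597; -5412/16597]
step 1: x' = x̄ + K·y = [11706/16597, -16623/16597]
step 1: P' = (I − K·H)·P̄ = [55711/16597 -240/16597; -240/16597 1804/16597]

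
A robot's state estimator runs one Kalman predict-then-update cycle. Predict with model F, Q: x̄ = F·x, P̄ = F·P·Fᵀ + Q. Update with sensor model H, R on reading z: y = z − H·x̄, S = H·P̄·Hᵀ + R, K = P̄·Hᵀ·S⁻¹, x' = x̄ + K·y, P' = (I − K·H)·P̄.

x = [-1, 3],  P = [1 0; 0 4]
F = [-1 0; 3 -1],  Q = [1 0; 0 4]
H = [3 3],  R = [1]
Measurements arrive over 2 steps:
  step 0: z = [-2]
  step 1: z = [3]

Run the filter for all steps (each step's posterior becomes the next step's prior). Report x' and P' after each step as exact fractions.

step 0: x̄ = F·x = [1, -6]
step 0: P̄ = F·P·Fᵀ + Q = [2 -3; -3 17]
step 0: y = z − H·x̄ = [13]
step 0: S = H·P̄·Hᵀ + R = [118]
step 0: K = P̄·Hᵀ·S⁻¹ = [-3/118; 21/59]
step 0: x' = x̄ + K·y = [79/118, -81/59]
step 0: P' = (I − K·H)·P̄ = [227/118 -114/59; -114/59 121/59]
step 1: x̄ = F·x = [-79/118, 399/118]
step 1: P̄ = F·P·Fᵀ + Q = [345/118 -909/118; -909/118 4125/118]
step 1: y = z − H·x̄ = [-303/59]
step 1: S = H·P̄·Hᵀ + R = [11993/59]
step 1: K = P̄·Hᵀ·S⁻¹ = [-846/11993; 72/179]
step 1: x' = x̄ + K·y = [-7369/23986, 471/358]
step 1: P' = (I − K·H)·P̄ = [45867/23986 -693/358; -693/358 741/358]

step 0: x' = [79/118, -81/59], P' = [227/118 -114/59; -114/59 121/59]
step 1: x' = [-7369/23986, 471/358], P' = [45867/23986 -693/358; -693/358 741/358]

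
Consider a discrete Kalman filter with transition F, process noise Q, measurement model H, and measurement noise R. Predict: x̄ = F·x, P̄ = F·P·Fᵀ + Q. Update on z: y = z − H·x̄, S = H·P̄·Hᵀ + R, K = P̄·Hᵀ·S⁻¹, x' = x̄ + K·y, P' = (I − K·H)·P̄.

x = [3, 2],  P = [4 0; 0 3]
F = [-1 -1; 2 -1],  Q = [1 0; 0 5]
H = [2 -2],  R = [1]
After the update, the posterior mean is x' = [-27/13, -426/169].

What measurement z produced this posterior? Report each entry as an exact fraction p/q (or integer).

x̄ = F·x = [-5, 4]
P̄ = F·P·Fᵀ + Q = [8 -5; -5 24]
S = H·P̄·Hᵀ + R = [169]
K = P̄·Hᵀ·S⁻¹ = [2/13; -58/169]
x' − x̄ = [38/13, -1102/169] = K·y
y = (KᵀK)⁻¹·Kᵀ·(x' − x̄) = [19]
z = y + H·x̄ = [19] + [-18] = [1]

z = [1]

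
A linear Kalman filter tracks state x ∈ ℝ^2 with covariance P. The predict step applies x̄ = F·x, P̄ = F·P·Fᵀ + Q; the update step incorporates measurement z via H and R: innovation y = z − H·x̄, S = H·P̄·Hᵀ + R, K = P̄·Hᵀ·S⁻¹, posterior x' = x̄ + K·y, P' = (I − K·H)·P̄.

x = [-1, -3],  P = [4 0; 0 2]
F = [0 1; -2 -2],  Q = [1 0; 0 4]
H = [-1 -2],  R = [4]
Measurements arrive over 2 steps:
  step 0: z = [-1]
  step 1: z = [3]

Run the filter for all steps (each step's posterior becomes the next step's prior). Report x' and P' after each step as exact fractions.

step 0: x̄ = F·x = [-3, 8]
step 0: P̄ = F·P·Fᵀ + Q = [3 -4; -4 28]
step 0: y = z − H·x̄ = [12]
step 0: S = H·P̄·Hᵀ + R = [103]
step 0: K = P̄·Hᵀ·S⁻¹ = [5/103; -52/103]
step 0: x' = x̄ + K·y = [-249/103, 200/103]
step 0: P' = (I − K·H)·P̄ = [284/103 -152/103; -152/103 180/103]
step 1: x̄ = F·x = [200/103, 98/103]
step 1: P̄ = F·P·Fᵀ + Q = [283/103 -56/103; -56/103 1052/103]
step 1: y = z − H·x̄ = [705/103]
step 1: S = H·P̄·Hᵀ + R = [4679/103]
step 1: K = P̄·Hᵀ·S⁻¹ = [-171/4679; -2048/4679]
step 1: x' = x̄ + K·y = [7915/4679, -9566/4679]
step 1: P' = (I − K·H)·P̄ = [12572/4679 -5944/4679; -5944/4679 7068/4679]

step 0: x' = [-249/103, 200/103], P' = [284/103 -152/103; -152/103 180/103]
step 1: x' = [7915/4679, -9566/4679], P' = [12572/4679 -5944/4679; -5944/4679 7068/4679]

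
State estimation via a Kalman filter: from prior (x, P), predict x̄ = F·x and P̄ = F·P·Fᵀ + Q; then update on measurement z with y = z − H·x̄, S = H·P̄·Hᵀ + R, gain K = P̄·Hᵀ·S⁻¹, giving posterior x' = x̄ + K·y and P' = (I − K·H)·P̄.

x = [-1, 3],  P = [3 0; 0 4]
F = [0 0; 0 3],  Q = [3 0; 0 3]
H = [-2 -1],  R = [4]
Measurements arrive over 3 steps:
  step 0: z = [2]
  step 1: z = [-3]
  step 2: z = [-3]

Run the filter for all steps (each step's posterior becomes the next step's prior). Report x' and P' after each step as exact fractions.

step 0: x' = [-6/5, 6/5], P' = [129/55 -234/55; -234/55 624/55]
step 1: x' = [-198/6661, 20511/6661], P' = [18003/6661 -34686/6661; -34686/6661 92496/6661]
step 2: x' = [-249300/959023, 3541869/959023], P' = [2637273/959023 -5114682/959023; -5114682/959023 13639152/959023]

step 0: x̄ = F·x = [0, 9]
step 0: P̄ = F·P·Fᵀ + Q = [3 0; 0 39]
step 0: y = z − H·x̄ = [11]
step 0: S = H·P̄·Hᵀ + R = [55]
step 0: K = P̄·Hᵀ·S⁻¹ = [-6/55; -39/55]
step 0: x' = x̄ + K·y = [-6/5, 6/5]
step 0: P' = (I − K·H)·P̄ = [129/55 -234/55; -234/55 624/55]
step 1: x̄ = F·x = [0, 18/5]
step 1: P̄ = F·P·Fᵀ + Q = [3 0; 0 5781/55]
step 1: y = z − H·x̄ = [3/5]
step 1: S = H·P̄·Hᵀ + R = [6661/55]
step 1: K = P̄·Hᵀ·S⁻¹ = [-330/6661; -5781/6661]
step 1: x' = x̄ + K·y = [-198/6661, 20511/6661]
step 1: P' = (I − K·H)·P̄ = [18003/6661 -34686/6661; -34686/6661 92496/6661]
step 2: x̄ = F·x = [0, 61533/6661]
step 2: P̄ = F·P·Fᵀ + Q = [3 0; 0 852447/6661]
step 2: y = z − H·x̄ = [41550/6661]
step 2: S = H·P̄·Hᵀ + R = [959023/6661]
step 2: K = P̄·Hᵀ·S⁻¹ = [-39966/959023; -852447/959023]
step 2: x' = x̄ + K·y = [-249300/959023, 3541869/959023]
step 2: P' = (I − K·H)·P̄ = [2637273/959023 -5114682/959023; -5114682/959023 13639152/959023]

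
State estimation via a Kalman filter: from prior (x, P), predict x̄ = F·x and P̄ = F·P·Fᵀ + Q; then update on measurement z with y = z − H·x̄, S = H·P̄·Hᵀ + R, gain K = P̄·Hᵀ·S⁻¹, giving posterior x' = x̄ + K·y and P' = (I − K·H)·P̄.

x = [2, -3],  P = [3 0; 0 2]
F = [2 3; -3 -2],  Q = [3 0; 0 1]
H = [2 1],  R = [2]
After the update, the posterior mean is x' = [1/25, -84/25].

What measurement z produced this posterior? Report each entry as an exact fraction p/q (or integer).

x̄ = F·x = [-5, 0]
P̄ = F·P·Fᵀ + Q = [33 -30; -30 36]
S = H·P̄·Hᵀ + R = [50]
K = P̄·Hᵀ·S⁻¹ = [18/25; -12/25]
x' − x̄ = [126/25, -84/25] = K·y
y = (KᵀK)⁻¹·Kᵀ·(x' − x̄) = [7]
z = y + H·x̄ = [7] + [-10] = [-3]

z = [-3]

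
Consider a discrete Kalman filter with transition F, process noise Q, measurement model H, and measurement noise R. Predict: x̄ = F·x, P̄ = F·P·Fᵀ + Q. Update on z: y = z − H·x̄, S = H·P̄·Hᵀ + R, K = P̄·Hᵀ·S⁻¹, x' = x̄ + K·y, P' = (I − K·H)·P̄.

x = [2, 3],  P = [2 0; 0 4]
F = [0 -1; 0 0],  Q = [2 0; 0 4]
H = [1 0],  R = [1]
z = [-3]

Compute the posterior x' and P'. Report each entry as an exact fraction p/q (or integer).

x̄ = F·x = [-3, 0]
P̄ = F·P·Fᵀ + Q = [6 0; 0 4]
y = z − H·x̄ = [0]
S = H·P̄·Hᵀ + R = [7]
K = P̄·Hᵀ·S⁻¹ = [6/7; 0]
x' = x̄ + K·y = [-3, 0]
P' = (I − K·H)·P̄ = [6/7 0; 0 4]

x' = [-3, 0]
P' = [6/7 0; 0 4]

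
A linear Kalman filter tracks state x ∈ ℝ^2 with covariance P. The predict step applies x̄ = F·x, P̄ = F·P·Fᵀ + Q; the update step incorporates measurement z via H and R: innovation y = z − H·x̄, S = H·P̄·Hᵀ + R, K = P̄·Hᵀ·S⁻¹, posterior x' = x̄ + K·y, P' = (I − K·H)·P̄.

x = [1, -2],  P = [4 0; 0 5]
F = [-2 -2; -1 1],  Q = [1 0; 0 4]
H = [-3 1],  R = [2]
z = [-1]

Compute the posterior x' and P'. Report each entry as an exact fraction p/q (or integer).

x' = [-23/45, -116/45]
P' = [551/360 1427/360; 1427/360 4319/360]

x̄ = F·x = [2, -3]
P̄ = F·P·Fᵀ + Q = [37 -2; -2 13]
y = z − H·x̄ = [8]
S = H·P̄·Hᵀ + R = [360]
K = P̄·Hᵀ·S⁻¹ = [-113/360; 19/360]
x' = x̄ + K·y = [-23/45, -116/45]
P' = (I − K·H)·P̄ = [551/360 1427/360; 1427/360 4319/360]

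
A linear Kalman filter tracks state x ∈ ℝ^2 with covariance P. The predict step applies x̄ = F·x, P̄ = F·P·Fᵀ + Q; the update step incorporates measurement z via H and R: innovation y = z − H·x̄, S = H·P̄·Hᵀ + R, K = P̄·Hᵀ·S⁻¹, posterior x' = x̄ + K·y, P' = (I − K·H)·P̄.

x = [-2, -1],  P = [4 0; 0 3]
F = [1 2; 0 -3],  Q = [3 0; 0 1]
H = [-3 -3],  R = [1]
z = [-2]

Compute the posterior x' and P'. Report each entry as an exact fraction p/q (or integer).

x̄ = F·x = [-4, 3]
P̄ = F·P·Fᵀ + Q = [19 -18; -18 28]
y = z − H·x̄ = [-5]
S = H·P̄·Hᵀ + R = [100]
K = P̄·Hᵀ·S⁻¹ = [-3/100; -3/10]
x' = x̄ + K·y = [-77/20, 9/2]
P' = (I − K·H)·P̄ = [1891/100 -189/10; -189/10 19]

x' = [-77/20, 9/2]
P' = [1891/100 -189/10; -189/10 19]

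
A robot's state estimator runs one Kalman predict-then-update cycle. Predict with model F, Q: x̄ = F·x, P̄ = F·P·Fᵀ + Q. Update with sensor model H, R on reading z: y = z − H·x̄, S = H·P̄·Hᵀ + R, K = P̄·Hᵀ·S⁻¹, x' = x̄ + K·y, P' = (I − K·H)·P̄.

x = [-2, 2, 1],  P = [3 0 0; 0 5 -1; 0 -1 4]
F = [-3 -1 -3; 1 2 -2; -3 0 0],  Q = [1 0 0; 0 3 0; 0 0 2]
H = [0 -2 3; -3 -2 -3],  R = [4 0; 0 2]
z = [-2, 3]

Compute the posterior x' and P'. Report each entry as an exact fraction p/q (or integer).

x' = [-405821/100771, 276680/100771, 121326/100771]
P' = [1579167/201542 -1171593/201542 -386613/100771; -1171593/201542 944209/201542 278481/100771; -386613/100771 278481/100771 205934/100771]

x̄ = F·x = [1, 0, 6]
P̄ = F·P·Fᵀ + Q = [63 9 27; 9 50 -9; 27 -9 29]
y = z − H·x̄ = [-20, 24]
S = H·P̄·Hᵀ + R = [573 -250; -250 1516]
K = P̄·Hᵀ·S⁻¹ = [5877/201542 -74637/403084; -54383/201542 -44525/403084; 15210/100771 -14925/201542]
x' = x̄ + K·y = [-405821/100771, 276680/100771, 121326/100771]
P' = (I − K·H)·P̄ = [1579167/201542 -1171593/201542 -386613/100771; -1171593/201542 944209/201542 278481/100771; -386613/100771 278481/100771 205934/100771]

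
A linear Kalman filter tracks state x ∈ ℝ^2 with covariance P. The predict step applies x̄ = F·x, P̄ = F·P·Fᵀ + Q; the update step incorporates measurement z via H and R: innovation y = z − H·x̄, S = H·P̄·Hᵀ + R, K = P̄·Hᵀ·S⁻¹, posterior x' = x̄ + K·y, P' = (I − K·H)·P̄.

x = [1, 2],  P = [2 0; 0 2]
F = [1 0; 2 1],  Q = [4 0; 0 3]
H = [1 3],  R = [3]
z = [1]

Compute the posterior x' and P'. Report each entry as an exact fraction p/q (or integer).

x' = [-11/25, 14/25]
P' = [96/25 -29/25; -29/25 101/150]

x̄ = F·x = [1, 4]
P̄ = F·P·Fᵀ + Q = [6 4; 4 13]
y = z − H·x̄ = [-12]
S = H·P̄·Hᵀ + R = [150]
K = P̄·Hᵀ·S⁻¹ = [3/25; 43/150]
x' = x̄ + K·y = [-11/25, 14/25]
P' = (I − K·H)·P̄ = [96/25 -29/25; -29/25 101/150]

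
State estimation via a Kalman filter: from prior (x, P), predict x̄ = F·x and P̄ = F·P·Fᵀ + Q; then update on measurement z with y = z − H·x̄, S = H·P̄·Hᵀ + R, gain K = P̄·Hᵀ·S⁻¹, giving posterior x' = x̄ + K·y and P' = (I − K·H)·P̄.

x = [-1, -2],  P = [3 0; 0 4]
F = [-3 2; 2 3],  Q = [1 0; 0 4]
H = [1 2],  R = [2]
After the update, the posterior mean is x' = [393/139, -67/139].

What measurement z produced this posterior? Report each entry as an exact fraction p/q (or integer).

x̄ = F·x = [-1, -8]
P̄ = F·P·Fᵀ + Q = [44 6; 6 52]
S = H·P̄·Hᵀ + R = [278]
K = P̄·Hᵀ·S⁻¹ = [28/139; 55/139]
x' − x̄ = [532/139, 1045/139] = K·y
y = (KᵀK)⁻¹·Kᵀ·(x' − x̄) = [19]
z = y + H·x̄ = [19] + [-17] = [2]

z = [2]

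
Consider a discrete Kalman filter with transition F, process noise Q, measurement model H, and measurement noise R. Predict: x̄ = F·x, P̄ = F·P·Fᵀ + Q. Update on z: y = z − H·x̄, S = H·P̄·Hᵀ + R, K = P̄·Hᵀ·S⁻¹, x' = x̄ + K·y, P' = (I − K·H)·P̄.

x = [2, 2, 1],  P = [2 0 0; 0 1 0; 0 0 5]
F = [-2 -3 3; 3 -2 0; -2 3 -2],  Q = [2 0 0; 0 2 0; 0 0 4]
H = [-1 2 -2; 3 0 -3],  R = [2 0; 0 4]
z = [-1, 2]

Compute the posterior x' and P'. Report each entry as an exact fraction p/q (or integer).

x' = [-69379/509629, -660664/509629, -394281/509629]
P' = [520014/509629 551820/509629 375326/509629; 551820/509629 963996/509629 560340/509629; 375326/509629 560340/509629 456482/509629]

x̄ = F·x = [-7, 2, 0]
P̄ = F·P·Fᵀ + Q = [64 -6 -31; -6 24 -18; -31 -18 41]
y = z − H·x̄ = [-12, 23]
S = H·P̄·Hᵀ + R = [370 219; 219 1507]
K = P̄·Hᵀ·S⁻¹ = [-83513/509629 108516/509629; 127746/509629 -6390/509629; -83805/509629 -60867/509629]
x' = x̄ + K·y = [-69379/509629, -660664/509629, -394281/509629]
P' = (I − K·H)·P̄ = [520014/509629 551820/509629 375326/509629; 551820/509629 963996/509629 560340/509629; 375326/509629 560340/509629 456482/509629]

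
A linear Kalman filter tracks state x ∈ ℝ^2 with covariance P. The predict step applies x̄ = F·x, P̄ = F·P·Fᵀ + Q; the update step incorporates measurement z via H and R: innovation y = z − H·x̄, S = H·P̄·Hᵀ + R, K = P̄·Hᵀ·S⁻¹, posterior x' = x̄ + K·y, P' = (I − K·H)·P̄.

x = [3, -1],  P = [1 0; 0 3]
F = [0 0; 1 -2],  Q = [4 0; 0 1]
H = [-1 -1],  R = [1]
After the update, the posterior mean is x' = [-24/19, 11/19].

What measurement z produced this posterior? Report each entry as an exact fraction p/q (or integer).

x̄ = F·x = [0, 5]
P̄ = F·P·Fᵀ + Q = [4 0; 0 14]
S = H·P̄·Hᵀ + R = [19]
K = P̄·Hᵀ·S⁻¹ = [-4/19; -14/19]
x' − x̄ = [-24/19, -84/19] = K·y
y = (KᵀK)⁻¹·Kᵀ·(x' − x̄) = [6]
z = y + H·x̄ = [6] + [-5] = [1]

z = [1]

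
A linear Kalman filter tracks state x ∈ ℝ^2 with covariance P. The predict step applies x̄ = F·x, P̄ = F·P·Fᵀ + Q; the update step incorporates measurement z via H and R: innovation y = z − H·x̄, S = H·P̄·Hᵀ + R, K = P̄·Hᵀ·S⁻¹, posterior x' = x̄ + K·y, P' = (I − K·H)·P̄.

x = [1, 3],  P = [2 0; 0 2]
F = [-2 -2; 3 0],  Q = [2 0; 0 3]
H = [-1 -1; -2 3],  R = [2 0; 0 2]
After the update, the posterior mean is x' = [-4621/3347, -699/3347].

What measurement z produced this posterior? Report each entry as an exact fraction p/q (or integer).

x̄ = F·x = [-8, 3]
P̄ = F·P·Fᵀ + Q = [18 -12; -12 21]
S = H·P̄·Hᵀ + R = [17 -15; -15 407]
K = P̄·Hᵀ·S⁻¹ = [-1761/3347 -657/3347; -1179/3347 672/3347]
x' − x̄ = [22155/3347, -10740/3347] = K·y
y = (KᵀK)⁻¹·Kᵀ·(x' − x̄) = [-4, -23]
z = y + H·x̄ = [-4, -23] + [5, 25] = [1, 2]

z = [1, 2]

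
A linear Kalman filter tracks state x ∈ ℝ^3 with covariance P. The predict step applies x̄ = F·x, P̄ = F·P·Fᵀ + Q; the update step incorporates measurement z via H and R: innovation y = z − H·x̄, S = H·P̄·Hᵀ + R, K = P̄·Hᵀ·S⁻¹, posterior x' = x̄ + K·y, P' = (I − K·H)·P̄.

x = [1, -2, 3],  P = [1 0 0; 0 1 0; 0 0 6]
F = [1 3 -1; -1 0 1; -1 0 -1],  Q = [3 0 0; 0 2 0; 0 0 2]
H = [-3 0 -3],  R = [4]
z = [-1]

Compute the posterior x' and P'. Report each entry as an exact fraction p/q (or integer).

x̄ = F·x = [-8, 2, -4]
P̄ = F·P·Fᵀ + Q = [19 -7 5; -7 9 -5; 5 -5 9]
y = z − H·x̄ = [-37]
S = H·P̄·Hᵀ + R = [346]
K = P̄·Hᵀ·S⁻¹ = [-36/173; 18/173; -21/173]
x' = x̄ + K·y = [-52/173, -320/173, 85/173]
P' = (I − K·H)·P̄ = [695/173 85/173 -647/173; 85/173 909/173 -109/173; -647/173 -109/173 675/173]

x' = [-52/173, -320/173, 85/173]
P' = [695/173 85/173 -647/173; 85/173 909/173 -109/173; -647/173 -109/173 675/173]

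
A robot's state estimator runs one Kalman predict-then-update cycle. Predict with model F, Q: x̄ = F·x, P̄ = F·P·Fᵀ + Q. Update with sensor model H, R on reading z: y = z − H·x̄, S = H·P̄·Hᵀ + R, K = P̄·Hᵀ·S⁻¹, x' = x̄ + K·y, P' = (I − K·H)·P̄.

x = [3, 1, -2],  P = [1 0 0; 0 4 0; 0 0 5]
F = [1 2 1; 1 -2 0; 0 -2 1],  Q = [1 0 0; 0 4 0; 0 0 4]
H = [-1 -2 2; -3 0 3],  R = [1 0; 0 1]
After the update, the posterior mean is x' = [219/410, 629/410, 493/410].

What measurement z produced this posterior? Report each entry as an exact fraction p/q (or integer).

z = [-1, 2]

x̄ = F·x = [3, 1, -4]
P̄ = F·P·Fᵀ + Q = [23 -15 -11; -15 21 16; -11 16 25]
S = H·P̄·Hᵀ + R = [64 132; 132 631]
K = P̄·Hᵀ·S⁻¹ = [3999/22960 -1137/5740; -1303/3280 189/820; 4043/22960 771/5740]
x' − x̄ = [-1011/410, 219/410, 2133/410] = K·y
y = (KᵀK)⁻¹·Kᵀ·(x' − x̄) = [12, 23]
z = y + H·x̄ = [12, 23] + [-13, -21] = [-1, 2]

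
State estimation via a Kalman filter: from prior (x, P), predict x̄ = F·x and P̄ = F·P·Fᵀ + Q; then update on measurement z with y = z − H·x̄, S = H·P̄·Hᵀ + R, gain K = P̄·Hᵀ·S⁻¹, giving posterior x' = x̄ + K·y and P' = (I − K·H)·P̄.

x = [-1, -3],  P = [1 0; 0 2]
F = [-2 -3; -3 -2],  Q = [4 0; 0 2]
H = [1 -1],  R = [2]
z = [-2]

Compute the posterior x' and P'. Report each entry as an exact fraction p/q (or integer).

x̄ = F·x = [11, 9]
P̄ = F·P·Fᵀ + Q = [26 18; 18 19]
y = z − H·x̄ = [-4]
S = H·P̄·Hᵀ + R = [11]
K = P̄·Hᵀ·S⁻¹ = [8/11; -1/11]
x' = x̄ + K·y = [89/11, 103/11]
P' = (I − K·H)·P̄ = [222/11 206/11; 206/11 208/11]

x' = [89/11, 103/11]
P' = [222/11 206/11; 206/11 208/11]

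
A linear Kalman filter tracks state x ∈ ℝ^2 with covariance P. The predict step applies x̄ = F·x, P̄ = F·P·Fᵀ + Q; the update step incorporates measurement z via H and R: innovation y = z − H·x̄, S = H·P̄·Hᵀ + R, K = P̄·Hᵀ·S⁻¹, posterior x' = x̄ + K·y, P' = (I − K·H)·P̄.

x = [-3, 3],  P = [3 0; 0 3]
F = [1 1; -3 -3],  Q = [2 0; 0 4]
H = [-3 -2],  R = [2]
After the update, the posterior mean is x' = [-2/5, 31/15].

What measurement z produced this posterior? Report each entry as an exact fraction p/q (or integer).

x̄ = F·x = [0, 0]
P̄ = F·P·Fᵀ + Q = [8 -18; -18 58]
S = H·P̄·Hᵀ + R = [90]
K = P̄·Hᵀ·S⁻¹ = [2/15; -31/45]
x' − x̄ = [-2/5, 31/15] = K·y
y = (KᵀK)⁻¹·Kᵀ·(x' − x̄) = [-3]
z = y + H·x̄ = [-3] + [0] = [-3]

z = [-3]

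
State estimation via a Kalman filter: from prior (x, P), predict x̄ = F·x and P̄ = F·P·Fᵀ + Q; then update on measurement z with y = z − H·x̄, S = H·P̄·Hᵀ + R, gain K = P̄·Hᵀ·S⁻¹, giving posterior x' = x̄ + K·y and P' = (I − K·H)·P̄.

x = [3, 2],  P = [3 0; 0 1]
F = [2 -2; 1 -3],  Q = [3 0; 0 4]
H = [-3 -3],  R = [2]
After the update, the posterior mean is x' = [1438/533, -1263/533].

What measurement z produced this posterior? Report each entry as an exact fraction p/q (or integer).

x̄ = F·x = [2, -3]
P̄ = F·P·Fᵀ + Q = [19 12; 12 16]
S = H·P̄·Hᵀ + R = [533]
K = P̄·Hᵀ·S⁻¹ = [-93/533; -84/533]
x' − x̄ = [372/533, 336/533] = K·y
y = (KᵀK)⁻¹·Kᵀ·(x' − x̄) = [-4]
z = y + H·x̄ = [-4] + [3] = [-1]

z = [-1]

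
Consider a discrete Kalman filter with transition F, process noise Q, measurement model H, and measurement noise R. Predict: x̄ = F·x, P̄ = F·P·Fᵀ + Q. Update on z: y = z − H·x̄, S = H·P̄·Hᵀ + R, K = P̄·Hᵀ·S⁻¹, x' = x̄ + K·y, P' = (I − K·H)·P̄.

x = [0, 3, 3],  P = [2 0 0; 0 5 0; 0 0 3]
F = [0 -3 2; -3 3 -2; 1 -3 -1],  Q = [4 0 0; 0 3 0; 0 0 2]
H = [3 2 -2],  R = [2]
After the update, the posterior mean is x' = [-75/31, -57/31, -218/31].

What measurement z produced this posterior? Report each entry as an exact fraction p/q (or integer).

z = [3]

x̄ = F·x = [-3, 3, -12]
P̄ = F·P·Fᵀ + Q = [61 -57 39; -57 78 -45; 39 -45 52]
S = H·P̄·Hᵀ + R = [279]
K = P̄·Hᵀ·S⁻¹ = [-1/31; 25/93; -77/279]
x' − x̄ = [18/31, -150/31, 154/31] = K·y
y = (KᵀK)⁻¹·Kᵀ·(x' − x̄) = [-18]
z = y + H·x̄ = [-18] + [21] = [3]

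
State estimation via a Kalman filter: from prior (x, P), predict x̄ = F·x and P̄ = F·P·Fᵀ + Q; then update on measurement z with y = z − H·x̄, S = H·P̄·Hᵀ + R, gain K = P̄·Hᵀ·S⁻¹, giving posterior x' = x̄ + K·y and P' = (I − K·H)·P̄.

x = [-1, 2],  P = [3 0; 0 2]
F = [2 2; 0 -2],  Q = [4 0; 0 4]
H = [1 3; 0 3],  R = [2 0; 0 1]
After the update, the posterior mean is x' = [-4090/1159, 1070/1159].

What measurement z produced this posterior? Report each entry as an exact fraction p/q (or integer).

z = [-1, 3]

x̄ = F·x = [2, -4]
P̄ = F·P·Fᵀ + Q = [24 -8; -8 12]
S = H·P̄·Hᵀ + R = [86 84; 84 109]
K = P̄·Hᵀ·S⁻¹ = [1008/1159 -1032/1159; 14/1159 372/1159]
x' − x̄ = [-6408/1159, 5706/1159] = K·y
y = (KᵀK)⁻¹·Kᵀ·(x' − x̄) = [9, 15]
z = y + H·x̄ = [9, 15] + [-10, -12] = [-1, 3]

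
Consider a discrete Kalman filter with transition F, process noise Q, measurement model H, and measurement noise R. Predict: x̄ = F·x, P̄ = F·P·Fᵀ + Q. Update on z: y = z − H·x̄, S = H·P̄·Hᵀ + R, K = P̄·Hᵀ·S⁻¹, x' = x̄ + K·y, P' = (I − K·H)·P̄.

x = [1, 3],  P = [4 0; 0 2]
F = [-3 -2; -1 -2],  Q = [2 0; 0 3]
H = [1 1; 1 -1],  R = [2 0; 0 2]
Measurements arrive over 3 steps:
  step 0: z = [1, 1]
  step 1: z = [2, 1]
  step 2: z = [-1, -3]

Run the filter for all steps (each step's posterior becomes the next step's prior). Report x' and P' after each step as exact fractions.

step 0: x' = [83/88, -129/352], P' = [21/22 5/88; 5/88 305/352]
step 1: x' = [19155/15854, 5127/7927], P' = [7166/7927 597/7927; 597/7927 6542/7927]
step 2: x' = [-231355/114583, 276463/458332], P' = [310034/343749 26221/343749; 26221/343749 565891/687498]

step 0: x̄ = F·x = [-9, -7]
step 0: P̄ = F·P·Fᵀ + Q = [46 20; 20 15]
step 0: y = z − H·x̄ = [17, 3]
step 0: S = H·P̄·Hᵀ + R = [103 31; 31 23]
step 0: K = P̄·Hᵀ·S⁻¹ = [89/176 79/176; 325/704 -285/704]
step 0: x' = x̄ + K·y = [83/88, -129/352]
step 0: P' = (I − K·H)·P̄ = [21/22 5/88; 5/88 305/352]
step 1: x̄ = F·x = [-369/176, -37/176]
step 1: P̄ = F·P·Fᵀ + Q = [1297/88 597/88; 597/88 673/88]
step 1: y = z − H·x̄ = [379/88, 127/44]
step 1: S = H·P̄·Hᵀ + R = [835/22 78/11; 78/11 119/11]
step 1: K = P̄·Hᵀ·S⁻¹ = [7763/15854 6569/15854; 7139/15854 -5945/15854]
step 1: x' = x̄ + K·y = [19155/15854, 5127/7927]
step 1: P' = (I − K·H)·P̄ = [7166/7927 597/7927; 597/7927 6542/7927]
step 2: x̄ = F·x = [-77973/15854, -39663/15854]
step 2: P̄ = F·P·Fᵀ + Q = [113680/7927 52442/7927; 52442/7927 59503/7927]
step 2: y = z − H·x̄ = [50891/7927, -4626/7927]
step 2: S = H·P̄·Hᵀ + R = [293921/7927 54177/7927; 54177/7927 84153/7927]
step 2: K = P̄·Hᵀ·S⁻¹ = [112085/229166 283813/687498; 206111/458332 -513449/1374996]
step 2: x' = x̄ + K·y = [-231355/114583, 276463/458332]
step 2: P' = (I − K·H)·P̄ = [310034/343749 26221/343749; 26221/343749 565891/687498]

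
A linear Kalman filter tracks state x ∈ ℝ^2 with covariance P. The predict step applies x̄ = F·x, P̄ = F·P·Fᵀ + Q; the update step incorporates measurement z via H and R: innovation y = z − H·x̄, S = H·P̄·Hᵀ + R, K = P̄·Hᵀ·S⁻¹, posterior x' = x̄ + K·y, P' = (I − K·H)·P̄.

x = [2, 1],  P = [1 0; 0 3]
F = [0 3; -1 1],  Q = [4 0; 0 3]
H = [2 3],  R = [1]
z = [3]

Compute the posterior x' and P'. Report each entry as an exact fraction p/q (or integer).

x' = [3, -1]
P' = [1255/296 -807/296; -807/296 551/296]

x̄ = F·x = [3, -1]
P̄ = F·P·Fᵀ + Q = [31 9; 9 7]
y = z − H·x̄ = [0]
S = H·P̄·Hᵀ + R = [296]
K = P̄·Hᵀ·S⁻¹ = [89/296; 39/296]
x' = x̄ + K·y = [3, -1]
P' = (I − K·H)·P̄ = [1255/296 -807/296; -807/296 551/296]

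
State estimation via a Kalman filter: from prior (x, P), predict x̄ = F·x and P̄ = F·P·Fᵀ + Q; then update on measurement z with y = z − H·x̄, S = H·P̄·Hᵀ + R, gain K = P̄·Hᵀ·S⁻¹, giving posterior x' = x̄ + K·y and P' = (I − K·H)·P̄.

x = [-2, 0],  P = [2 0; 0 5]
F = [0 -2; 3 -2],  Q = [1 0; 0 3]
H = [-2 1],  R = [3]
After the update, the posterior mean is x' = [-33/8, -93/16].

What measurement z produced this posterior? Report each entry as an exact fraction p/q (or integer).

z = [3]

x̄ = F·x = [0, -6]
P̄ = F·P·Fᵀ + Q = [21 20; 20 41]
S = H·P̄·Hᵀ + R = [48]
K = P̄·Hᵀ·S⁻¹ = [-11/24; 1/48]
x' − x̄ = [-33/8, 3/16] = K·y
y = (KᵀK)⁻¹·Kᵀ·(x' − x̄) = [9]
z = y + H·x̄ = [9] + [-6] = [3]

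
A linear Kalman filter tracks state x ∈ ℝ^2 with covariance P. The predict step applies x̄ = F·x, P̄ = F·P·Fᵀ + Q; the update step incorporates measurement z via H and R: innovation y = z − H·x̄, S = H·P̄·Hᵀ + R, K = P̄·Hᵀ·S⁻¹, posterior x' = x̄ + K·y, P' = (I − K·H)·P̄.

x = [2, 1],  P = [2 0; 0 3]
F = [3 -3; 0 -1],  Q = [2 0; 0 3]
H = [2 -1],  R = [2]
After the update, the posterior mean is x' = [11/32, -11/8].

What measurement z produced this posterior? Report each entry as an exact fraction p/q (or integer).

x̄ = F·x = [3, -1]
P̄ = F·P·Fᵀ + Q = [47 9; 9 6]
S = H·P̄·Hᵀ + R = [160]
K = P̄·Hᵀ·S⁻¹ = [17/32; 3/40]
x' − x̄ = [-85/32, -3/8] = K·y
y = (KᵀK)⁻¹·Kᵀ·(x' − x̄) = [-5]
z = y + H·x̄ = [-5] + [7] = [2]

z = [2]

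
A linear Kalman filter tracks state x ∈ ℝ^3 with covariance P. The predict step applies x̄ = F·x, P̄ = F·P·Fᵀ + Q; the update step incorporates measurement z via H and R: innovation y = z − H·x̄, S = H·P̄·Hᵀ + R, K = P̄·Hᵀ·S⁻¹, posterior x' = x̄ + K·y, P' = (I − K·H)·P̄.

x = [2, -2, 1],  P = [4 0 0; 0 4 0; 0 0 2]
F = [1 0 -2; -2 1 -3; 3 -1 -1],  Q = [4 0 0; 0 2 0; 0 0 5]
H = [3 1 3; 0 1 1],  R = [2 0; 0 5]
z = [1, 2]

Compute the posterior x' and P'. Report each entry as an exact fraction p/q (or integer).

x̄ = F·x = [0, -9, 7]
P̄ = F·P·Fᵀ + Q = [16 4 16; 4 40 -22; 16 -22 47]
y = z − H·x̄ = [-11, 4]
S = H·P̄·Hᵀ + R = [789 153; 153 48]
K = P̄·Hᵀ·S⁻¹ = [580/4821 160/4821; -1142/4821 1816/1607; 1397/4821 -1942/4821]
x' = x̄ + K·y = [-5740/4821, -9035/4821, 10612/4821]
P' = (I − K·H)·P̄ = [5312/1607 24524/4821 -7908/1607; 24524/4821 78788/4821 -51548/4821; -7908/1607 -51548/4821 13946/1607]

x' = [-5740/4821, -9035/4821, 10612/4821]
P' = [5312/1607 24524/4821 -7908/1607; 24524/4821 78788/4821 -51548/4821; -7908/1607 -51548/4821 13946/1607]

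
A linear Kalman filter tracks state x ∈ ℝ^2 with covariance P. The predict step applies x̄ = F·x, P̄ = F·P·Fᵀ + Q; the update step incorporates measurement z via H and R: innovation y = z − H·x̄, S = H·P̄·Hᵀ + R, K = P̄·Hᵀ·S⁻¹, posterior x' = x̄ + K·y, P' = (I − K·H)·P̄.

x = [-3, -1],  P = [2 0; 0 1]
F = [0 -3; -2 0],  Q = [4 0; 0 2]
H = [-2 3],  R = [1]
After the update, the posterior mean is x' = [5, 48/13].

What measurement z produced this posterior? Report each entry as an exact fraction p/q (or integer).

x̄ = F·x = [3, 6]
P̄ = F·P·Fᵀ + Q = [13 0; 0 10]
S = H·P̄·Hᵀ + R = [143]
K = P̄·Hᵀ·S⁻¹ = [-2/11; 30/143]
x' − x̄ = [2, -30/13] = K·y
y = (KᵀK)⁻¹·Kᵀ·(x' − x̄) = [-11]
z = y + H·x̄ = [-11] + [12] = [1]

z = [1]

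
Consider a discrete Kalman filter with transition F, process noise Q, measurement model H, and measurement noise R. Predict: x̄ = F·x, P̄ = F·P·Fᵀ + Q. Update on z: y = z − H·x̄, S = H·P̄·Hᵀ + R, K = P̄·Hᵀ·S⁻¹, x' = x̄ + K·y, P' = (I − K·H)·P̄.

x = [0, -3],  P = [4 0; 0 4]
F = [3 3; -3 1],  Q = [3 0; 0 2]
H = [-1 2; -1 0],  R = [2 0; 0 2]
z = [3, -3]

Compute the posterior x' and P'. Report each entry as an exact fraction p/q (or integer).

x̄ = F·x = [-9, -3]
P̄ = F·P·Fᵀ + Q = [75 -24; -24 42]
y = z − H·x̄ = [0, -12]
S = H·P̄·Hᵀ + R = [341 123; 123 77]
K = P̄·Hᵀ·S⁻¹ = [-123/5564 -5223/5564; 1341/2782 -1275/2782]
x' = x̄ + K·y = [3150/1391, 3477/1391]
P' = (I − K·H)·P̄ = [5223/2782 1275/1391; 1275/1391 1308/1391]

x' = [3150/1391, 3477/1391]
P' = [5223/2782 1275/1391; 1275/1391 1308/1391]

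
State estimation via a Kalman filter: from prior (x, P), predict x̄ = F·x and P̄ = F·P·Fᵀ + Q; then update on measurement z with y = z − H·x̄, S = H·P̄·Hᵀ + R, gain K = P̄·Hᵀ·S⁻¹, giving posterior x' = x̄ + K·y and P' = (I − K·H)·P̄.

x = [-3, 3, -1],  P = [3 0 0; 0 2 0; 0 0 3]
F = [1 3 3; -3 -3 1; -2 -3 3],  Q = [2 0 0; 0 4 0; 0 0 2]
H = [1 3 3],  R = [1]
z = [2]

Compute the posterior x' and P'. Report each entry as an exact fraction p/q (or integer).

x̄ = F·x = [3, -1, -6]
P̄ = F·P·Fᵀ + Q = [50 -18 3; -18 52 45; 3 45 59]
y = z − H·x̄ = [20]
S = H·P̄·Hᵀ + R = [1770]
K = P̄·Hᵀ·S⁻¹ = [1/354; 91/590; 21/118]
x' = x̄ + K·y = [541/177, 123/59, -144/59]
P' = (I − K·H)·P̄ = [17695/354 -2215/118 249/118; -2215/118 5837/590 -423/118; 249/118 -423/118 347/118]

x' = [541/177, 123/59, -144/59]
P' = [17695/354 -2215/118 249/118; -2215/118 5837/590 -423/118; 249/118 -423/118 347/118]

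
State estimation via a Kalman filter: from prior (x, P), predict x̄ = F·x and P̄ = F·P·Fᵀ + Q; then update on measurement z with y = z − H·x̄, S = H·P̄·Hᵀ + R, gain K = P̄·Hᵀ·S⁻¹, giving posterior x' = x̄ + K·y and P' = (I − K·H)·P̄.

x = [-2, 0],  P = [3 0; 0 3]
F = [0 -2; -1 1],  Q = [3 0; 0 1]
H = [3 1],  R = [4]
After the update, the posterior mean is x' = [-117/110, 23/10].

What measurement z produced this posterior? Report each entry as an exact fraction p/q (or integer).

z = [-1]

x̄ = F·x = [0, 2]
P̄ = F·P·Fᵀ + Q = [15 -6; -6 7]
S = H·P̄·Hᵀ + R = [110]
K = P̄·Hᵀ·S⁻¹ = [39/110; -1/10]
x' − x̄ = [-117/110, 3/10] = K·y
y = (KᵀK)⁻¹·Kᵀ·(x' − x̄) = [-3]
z = y + H·x̄ = [-3] + [2] = [-1]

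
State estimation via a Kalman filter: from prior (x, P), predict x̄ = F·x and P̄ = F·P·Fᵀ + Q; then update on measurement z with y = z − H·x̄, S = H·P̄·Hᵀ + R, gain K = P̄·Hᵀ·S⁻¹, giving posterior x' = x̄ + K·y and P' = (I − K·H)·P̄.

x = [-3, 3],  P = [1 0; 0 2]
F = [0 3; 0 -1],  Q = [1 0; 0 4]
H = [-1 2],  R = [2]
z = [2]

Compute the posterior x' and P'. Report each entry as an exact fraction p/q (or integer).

x̄ = F·x = [9, -3]
P̄ = F·P·Fᵀ + Q = [19 -6; -6 6]
y = z − H·x̄ = [17]
S = H·P̄·Hᵀ + R = [69]
K = P̄·Hᵀ·S⁻¹ = [-31/69; 6/23]
x' = x̄ + K·y = [94/69, 33/23]
P' = (I − K·H)·P̄ = [350/69 48/23; 48/23 30/23]

x' = [94/69, 33/23]
P' = [350/69 48/23; 48/23 30/23]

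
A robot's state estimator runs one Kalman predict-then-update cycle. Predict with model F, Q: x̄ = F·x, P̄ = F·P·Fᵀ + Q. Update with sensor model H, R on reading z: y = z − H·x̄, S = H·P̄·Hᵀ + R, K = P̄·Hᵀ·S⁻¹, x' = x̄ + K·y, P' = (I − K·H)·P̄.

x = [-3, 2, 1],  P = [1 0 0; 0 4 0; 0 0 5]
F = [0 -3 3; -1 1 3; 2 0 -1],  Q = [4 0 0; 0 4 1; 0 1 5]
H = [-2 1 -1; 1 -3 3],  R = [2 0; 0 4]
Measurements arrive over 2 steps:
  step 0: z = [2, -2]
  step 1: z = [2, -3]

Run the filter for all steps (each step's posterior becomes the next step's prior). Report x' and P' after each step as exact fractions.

step 0: x' = [-63629/78647, -177563/78647, -214754/78647], P' = [68496/78647 30034/78647 -13530/78647; 30034/78647 420077/78647 380923/78647; -13530/78647 380923/78647 397933/78647]
step 1: x' = [-128414761/192490077, -210271247/192490077, -350446825/192490077], P' = [312411091/384980154 151638697/769960308 -245889169/769960308; 151638697/769960308 7757620747/1539920616 7140035261/1539920616; -245889169/769960308 7140035261/1539920616 7586785819/1539920616]

step 0: x̄ = F·x = [-3, 8, -7]
step 0: P̄ = F·P·Fᵀ + Q = [85 33 -15; 33 54 -16; -15 -16 14]
step 0: y = z − H·x̄ = [-19, 46]
step 0: S = H·P̄·Hᵀ + R = [250 -134; -134 701]
step 0: K = P̄·Hᵀ·S⁻¹ = [-46714/78647 -15549/78647; -10457/78647 -21857/78647; 5025/78647 9375/78647]
step 0: x' = x̄ + K·y = [-63629/78647, -177563/78647, -214754/78647]
step 0: P' = (I − K·H)·P̄ = [68496/78647 30034/78647 -13530/78647; 30034/78647 420077/78647 380923/78647; -13530/78647 380923/78647 397933/78647]
step 1: x̄ = F·x = [-111573/78647, -758196/78647, 87496/78647]
step 1: P̄ = F·P·Fᵀ + Q = [820064/78647 166320/78647 -312414/78647; 166320/78647 6691208/78647 -1667709/78647; -312414/78647 -1667709/78647 1119272/78647]
step 1: y = z − H·x̄ = [779840/78647, -2661444/78647]
step 1: S = H·P̄·Hᵀ + R = [12668512/78647 -31726684/78647; -31726684/78647 98575330/78647]
step 1: K = P̄·Hᵀ·S⁻¹ = [-426058249/769960308 -70970177/384980154; 5515349/1539920616 -193684883/769960308; 268403059/1539920616 106059167/769960308]
step 1: x' = x̄ + K·y = [-128414761/192490077, -210271247/192490077, -350446825/192490077]
step 1: P' = (I − K·H)·P̄ = [312411091/384980154 151638697/769960308 -245889169/769960308; 151638697/769960308 7757620747/1539920616 7140035261/1539920616; -245889169/769960308 7140035261/1539920616 7586785819/1539920616]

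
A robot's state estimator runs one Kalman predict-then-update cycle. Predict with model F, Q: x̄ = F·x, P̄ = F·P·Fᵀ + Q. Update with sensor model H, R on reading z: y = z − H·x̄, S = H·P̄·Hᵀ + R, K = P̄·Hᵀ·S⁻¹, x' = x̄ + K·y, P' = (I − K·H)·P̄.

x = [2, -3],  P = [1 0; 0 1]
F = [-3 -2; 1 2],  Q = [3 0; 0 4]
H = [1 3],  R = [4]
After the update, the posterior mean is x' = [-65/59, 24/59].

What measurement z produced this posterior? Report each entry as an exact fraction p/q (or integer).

z = [1]

x̄ = F·x = [0, -4]
P̄ = F·P·Fᵀ + Q = [16 -7; -7 9]
S = H·P̄·Hᵀ + R = [59]
K = P̄·Hᵀ·S⁻¹ = [-5/59; 20/59]
x' − x̄ = [-65/59, 260/59] = K·y
y = (KᵀK)⁻¹·Kᵀ·(x' − x̄) = [13]
z = y + H·x̄ = [13] + [-12] = [1]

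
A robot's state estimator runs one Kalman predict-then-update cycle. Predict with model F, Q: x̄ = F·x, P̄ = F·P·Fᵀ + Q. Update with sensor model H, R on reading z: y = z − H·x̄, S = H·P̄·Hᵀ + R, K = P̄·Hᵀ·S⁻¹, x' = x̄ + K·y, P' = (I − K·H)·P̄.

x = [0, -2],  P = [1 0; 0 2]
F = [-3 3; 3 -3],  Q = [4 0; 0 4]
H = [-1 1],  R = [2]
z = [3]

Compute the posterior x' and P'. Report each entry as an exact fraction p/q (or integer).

x' = [-93/59, 93/59]
P' = [147/59 89/59; 89/59 147/59]

x̄ = F·x = [-6, 6]
P̄ = F·P·Fᵀ + Q = [31 -27; -27 31]
y = z − H·x̄ = [-9]
S = H·P̄·Hᵀ + R = [118]
K = P̄·Hᵀ·S⁻¹ = [-29/59; 29/59]
x' = x̄ + K·y = [-93/59, 93/59]
P' = (I − K·H)·P̄ = [147/59 89/59; 89/59 147/59]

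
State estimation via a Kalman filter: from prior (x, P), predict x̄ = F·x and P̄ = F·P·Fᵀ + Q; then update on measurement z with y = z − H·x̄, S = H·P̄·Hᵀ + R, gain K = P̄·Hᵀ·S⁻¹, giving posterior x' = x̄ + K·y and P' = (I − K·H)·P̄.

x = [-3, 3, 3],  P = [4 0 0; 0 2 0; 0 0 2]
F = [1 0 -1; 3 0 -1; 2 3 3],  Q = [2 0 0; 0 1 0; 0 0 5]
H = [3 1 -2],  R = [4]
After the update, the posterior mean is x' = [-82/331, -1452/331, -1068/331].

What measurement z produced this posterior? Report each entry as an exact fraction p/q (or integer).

x̄ = F·x = [-6, -12, 12]
P̄ = F·P·Fᵀ + Q = [8 14 2; 14 39 18; 2 18 57]
S = H·P̄·Hᵀ + R = [331]
K = P̄·Hᵀ·S⁻¹ = [34/331; 45/331; -90/331]
x' − x̄ = [1904/331, 2520/331, -5040/331] = K·y
y = (KᵀK)⁻¹·Kᵀ·(x' − x̄) = [56]
z = y + H·x̄ = [56] + [-54] = [2]

z = [2]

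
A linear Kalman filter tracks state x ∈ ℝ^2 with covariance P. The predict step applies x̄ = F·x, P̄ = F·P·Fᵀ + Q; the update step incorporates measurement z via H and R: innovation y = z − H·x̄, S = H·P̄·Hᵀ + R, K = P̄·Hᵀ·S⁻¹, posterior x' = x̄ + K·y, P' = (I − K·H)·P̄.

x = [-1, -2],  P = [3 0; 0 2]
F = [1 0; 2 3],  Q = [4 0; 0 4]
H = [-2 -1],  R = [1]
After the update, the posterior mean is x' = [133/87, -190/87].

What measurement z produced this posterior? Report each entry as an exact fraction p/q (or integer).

x̄ = F·x = [-1, -8]
P̄ = F·P·Fᵀ + Q = [7 6; 6 34]
S = H·P̄·Hᵀ + R = [87]
K = P̄·Hᵀ·S⁻¹ = [-20/87; -46/87]
x' − x̄ = [220/87, 506/87] = K·y
y = (KᵀK)⁻¹·Kᵀ·(x' − x̄) = [-11]
z = y + H·x̄ = [-11] + [10] = [-1]

z = [-1]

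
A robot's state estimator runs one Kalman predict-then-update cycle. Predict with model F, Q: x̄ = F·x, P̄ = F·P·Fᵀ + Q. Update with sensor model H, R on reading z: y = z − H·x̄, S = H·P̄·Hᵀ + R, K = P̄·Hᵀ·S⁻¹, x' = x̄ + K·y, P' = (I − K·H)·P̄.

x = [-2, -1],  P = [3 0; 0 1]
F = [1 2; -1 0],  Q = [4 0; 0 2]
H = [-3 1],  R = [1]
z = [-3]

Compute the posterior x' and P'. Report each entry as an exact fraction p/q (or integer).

x' = [40/41, 8/123]
P' = [19/41 45/41; 45/41 419/123]

x̄ = F·x = [-4, 2]
P̄ = F·P·Fᵀ + Q = [11 -3; -3 5]
y = z − H·x̄ = [-17]
S = H·P̄·Hᵀ + R = [123]
K = P̄·Hᵀ·S⁻¹ = [-12/41; 14/123]
x' = x̄ + K·y = [40/41, 8/123]
P' = (I − K·H)·P̄ = [19/41 45/41; 45/41 419/123]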